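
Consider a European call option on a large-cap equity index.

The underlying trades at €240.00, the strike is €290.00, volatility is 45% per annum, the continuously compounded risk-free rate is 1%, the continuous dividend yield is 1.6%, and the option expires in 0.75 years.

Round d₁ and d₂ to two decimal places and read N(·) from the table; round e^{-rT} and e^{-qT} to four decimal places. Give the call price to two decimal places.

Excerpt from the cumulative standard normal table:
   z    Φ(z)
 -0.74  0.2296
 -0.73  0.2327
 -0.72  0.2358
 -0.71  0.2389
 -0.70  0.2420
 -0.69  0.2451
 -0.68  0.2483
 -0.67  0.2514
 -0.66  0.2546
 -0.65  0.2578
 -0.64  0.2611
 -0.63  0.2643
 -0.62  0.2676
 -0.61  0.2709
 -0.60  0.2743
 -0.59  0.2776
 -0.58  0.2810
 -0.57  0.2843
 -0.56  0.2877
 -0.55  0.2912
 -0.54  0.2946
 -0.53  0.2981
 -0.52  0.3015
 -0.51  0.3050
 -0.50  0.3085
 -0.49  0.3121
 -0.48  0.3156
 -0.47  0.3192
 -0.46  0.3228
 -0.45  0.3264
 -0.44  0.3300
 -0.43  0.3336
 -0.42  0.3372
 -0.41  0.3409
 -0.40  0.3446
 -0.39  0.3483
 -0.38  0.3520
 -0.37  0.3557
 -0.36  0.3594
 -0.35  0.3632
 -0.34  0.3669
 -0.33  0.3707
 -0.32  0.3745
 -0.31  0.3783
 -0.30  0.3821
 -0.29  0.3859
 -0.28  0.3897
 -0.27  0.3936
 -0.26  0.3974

T = 0.75;  σ√T = 0.3897
d₁ = [ln(240/290) + (0.01 − 0.016 + 0.45²/2)·0.75] / 0.3897 = [-0.1892 + 0.0714] / 0.3897 = -0.3023 which rounds to -0.30
d₂ = d₁ − σ√T = -0.3023 − 0.3897 = -0.6920 which rounds to -0.69
e^(−qT) = e^(−0.016·0.75) = 0.9881;  e^(−rT) = e^(−0.01·0.75) = 0.9925
N(d₁) = N(-0.30) = 0.3821;  N(d₂) = N(-0.69) = 0.2451
C = 240·0.9881·0.3821 − 290·0.9925·0.2451 = 90.6127 − 70.5459 = 20.0668

€20.07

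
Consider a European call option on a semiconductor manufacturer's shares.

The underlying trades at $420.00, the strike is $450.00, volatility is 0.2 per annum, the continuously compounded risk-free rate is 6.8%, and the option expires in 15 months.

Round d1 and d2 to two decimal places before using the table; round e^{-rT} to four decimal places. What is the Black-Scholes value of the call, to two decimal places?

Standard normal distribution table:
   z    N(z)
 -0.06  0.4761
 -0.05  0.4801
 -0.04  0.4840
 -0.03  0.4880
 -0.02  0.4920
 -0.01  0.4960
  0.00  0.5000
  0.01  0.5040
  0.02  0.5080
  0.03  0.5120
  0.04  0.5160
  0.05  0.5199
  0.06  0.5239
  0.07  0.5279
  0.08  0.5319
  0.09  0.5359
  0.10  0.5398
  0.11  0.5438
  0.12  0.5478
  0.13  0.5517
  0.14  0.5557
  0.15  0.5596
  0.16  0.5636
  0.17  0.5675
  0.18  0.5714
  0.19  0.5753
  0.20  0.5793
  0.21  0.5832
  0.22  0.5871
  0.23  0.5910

$39.94

σ√T = 0.2·√1.25 = 0.2236
d₁ = [ln(420/450) + (0.068 + 0.2²/2)·1.25] / 0.2236 = [-0.0690 + 0.1100] / 0.2236 = 0.1834 → 0.18
d₂ = d₁ − σ√T = 0.1834 − 0.2236 = -0.0402 → -0.04
e^(−rT) = e^(−0.068·1.25) = 0.9185
N(d₁) = N(0.18) = 0.5714;  N(d₂) = N(-0.04) = 0.4840
C = 420·0.5714 − 450·0.9185·0.4840 = 239.9880 − 200.0493 = 39.9387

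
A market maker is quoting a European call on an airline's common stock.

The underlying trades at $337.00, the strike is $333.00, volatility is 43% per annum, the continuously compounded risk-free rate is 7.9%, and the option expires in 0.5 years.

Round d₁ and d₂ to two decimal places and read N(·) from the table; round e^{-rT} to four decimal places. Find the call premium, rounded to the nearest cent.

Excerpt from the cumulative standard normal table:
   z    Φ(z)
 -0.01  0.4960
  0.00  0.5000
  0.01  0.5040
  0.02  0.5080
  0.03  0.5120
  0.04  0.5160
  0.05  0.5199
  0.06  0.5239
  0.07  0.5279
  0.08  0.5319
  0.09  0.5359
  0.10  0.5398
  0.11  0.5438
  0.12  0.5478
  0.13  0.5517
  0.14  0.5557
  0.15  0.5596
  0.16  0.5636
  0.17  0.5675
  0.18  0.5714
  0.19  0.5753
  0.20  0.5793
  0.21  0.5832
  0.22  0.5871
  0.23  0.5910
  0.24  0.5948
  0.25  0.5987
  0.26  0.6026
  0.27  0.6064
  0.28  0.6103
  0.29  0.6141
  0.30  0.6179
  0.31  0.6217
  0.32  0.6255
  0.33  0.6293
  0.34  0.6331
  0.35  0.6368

σ√T = 0.43 × 0.7071 = 0.3041
d₁ = [ln(337/333) + (0.079 + 0.43²/2)·0.5] / 0.3041 = [0.0119 + 0.0857] / 0.3041 = 0.3212 ⇒ 0.32
d₂ = d₁ − σ√T = 0.3212 − 0.3041 = 0.0172 ⇒ 0.02
exp(−rT) = exp(−0.079·0.5) = 0.9613
N(d₁) = N(0.32) = 0.6255;  N(d₂) = N(0.02) = 0.5080
C = 337·0.6255 − 333·0.9613·0.5080 = 210.7935 − 162.6174 = 48.1761

$48.18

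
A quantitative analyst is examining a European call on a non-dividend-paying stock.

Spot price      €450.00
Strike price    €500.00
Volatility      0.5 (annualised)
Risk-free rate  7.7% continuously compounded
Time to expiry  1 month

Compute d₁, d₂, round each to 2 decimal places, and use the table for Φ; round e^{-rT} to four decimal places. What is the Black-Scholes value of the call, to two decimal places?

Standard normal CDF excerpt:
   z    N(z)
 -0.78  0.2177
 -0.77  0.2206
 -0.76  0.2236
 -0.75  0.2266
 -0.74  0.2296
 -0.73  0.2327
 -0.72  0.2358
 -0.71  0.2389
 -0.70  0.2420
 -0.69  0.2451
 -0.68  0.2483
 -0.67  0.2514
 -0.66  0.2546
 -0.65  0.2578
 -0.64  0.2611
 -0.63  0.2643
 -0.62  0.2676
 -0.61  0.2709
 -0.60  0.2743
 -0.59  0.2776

€10.82

T = 0.08333;  σ√T = 0.1443
d₁ = [ln(450/500) + (0.077 + ½·0.5²)·0.08333] / (σ√T) = (-0.1054 + 0.0168) / 0.1443 = -0.6133 ≈ -0.61
d₂ = -0.6133 − 0.1443 = -0.7577 ≈ -0.76
exp(−rT) = exp(−0.077·0.08333) = 0.9936
N(d₁) = N(-0.61) = 0.2709;  N(d₂) = N(-0.76) = 0.2236
C = 450·0.2709 − 500·0.9936·0.2236 = 121.9050 − 111.0845 = 10.8205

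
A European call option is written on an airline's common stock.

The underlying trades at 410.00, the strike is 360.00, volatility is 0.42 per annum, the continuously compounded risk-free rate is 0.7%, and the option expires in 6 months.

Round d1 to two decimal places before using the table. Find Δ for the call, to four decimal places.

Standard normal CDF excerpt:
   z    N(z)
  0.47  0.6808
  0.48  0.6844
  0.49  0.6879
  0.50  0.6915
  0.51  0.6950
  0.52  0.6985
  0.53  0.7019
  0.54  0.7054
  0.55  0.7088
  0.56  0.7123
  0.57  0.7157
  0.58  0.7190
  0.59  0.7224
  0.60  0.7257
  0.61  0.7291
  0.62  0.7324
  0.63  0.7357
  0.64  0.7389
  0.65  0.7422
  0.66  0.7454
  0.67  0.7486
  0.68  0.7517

σ√T = 0.42·√0.5 = 0.2970
ln(S/K) + (r + σ²/2)T = ln(410/360) + (0.007 + 0.42²/2)·0.5 = 0.1301 + 0.0476 = 0.1777
d₁ = 0.1777 / 0.2970 = 0.5982 which rounds to 0.60
N(d₁) = N(0.60) = 0.7257
Δ_call = N(d₁) = 0.7257

0.7257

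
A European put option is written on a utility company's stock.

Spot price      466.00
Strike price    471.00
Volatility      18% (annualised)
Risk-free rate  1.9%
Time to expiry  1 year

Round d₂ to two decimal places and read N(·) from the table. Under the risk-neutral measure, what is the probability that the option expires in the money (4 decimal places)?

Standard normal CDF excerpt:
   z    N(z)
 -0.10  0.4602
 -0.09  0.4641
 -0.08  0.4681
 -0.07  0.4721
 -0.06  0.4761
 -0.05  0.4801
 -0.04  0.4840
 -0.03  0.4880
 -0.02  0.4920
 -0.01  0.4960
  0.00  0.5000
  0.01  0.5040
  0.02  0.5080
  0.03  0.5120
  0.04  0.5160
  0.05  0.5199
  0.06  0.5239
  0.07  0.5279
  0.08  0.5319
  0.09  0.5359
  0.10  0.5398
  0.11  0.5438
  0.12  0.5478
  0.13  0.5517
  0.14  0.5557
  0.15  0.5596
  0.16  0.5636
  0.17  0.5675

0.5160

T = 1;  σ√T = 0.1800
d₁ = [ln(466/471) + (0.019 + 0.18²/2)·1] / 0.1800 = [-0.0107 + 0.0352] / 0.1800 = 0.1363 → 0.14
d₂ = d₁ − σ√T = 0.1363 − 0.1800 = -0.0437 → -0.04
Pr(exercise) under Q = N(−d₂) = N(0.04) = 0.5160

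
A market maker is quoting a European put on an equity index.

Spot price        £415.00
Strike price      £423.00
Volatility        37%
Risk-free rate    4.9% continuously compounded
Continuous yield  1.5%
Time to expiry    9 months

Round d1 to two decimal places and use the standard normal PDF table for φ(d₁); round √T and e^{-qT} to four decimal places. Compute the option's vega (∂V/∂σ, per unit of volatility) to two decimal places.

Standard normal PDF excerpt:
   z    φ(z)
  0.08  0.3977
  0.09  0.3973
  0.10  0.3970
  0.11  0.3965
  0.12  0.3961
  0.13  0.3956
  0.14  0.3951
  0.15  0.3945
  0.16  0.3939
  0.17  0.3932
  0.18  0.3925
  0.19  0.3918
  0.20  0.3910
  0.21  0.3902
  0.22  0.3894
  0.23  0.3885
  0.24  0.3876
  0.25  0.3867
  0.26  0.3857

139.48

T = 0.75;  σ√T = 0.3204
d₁ = [ln(415/423) + (0.049 − 0.015 + 0.37²/2)·0.75] / 0.3204 = [-0.0191 + 0.0768] / 0.3204 = 0.1802 which rounds to 0.18
√T = √0.75 = 0.8660
φ(d₁) = φ(0.18) = 0.3925
e^(−qT) = e^(−0.015·0.75) = 0.9888
vega = S·e^(−qT)·φ(d₁)·√T = 415·0.9888·0.3925·0.8660 = 139.4807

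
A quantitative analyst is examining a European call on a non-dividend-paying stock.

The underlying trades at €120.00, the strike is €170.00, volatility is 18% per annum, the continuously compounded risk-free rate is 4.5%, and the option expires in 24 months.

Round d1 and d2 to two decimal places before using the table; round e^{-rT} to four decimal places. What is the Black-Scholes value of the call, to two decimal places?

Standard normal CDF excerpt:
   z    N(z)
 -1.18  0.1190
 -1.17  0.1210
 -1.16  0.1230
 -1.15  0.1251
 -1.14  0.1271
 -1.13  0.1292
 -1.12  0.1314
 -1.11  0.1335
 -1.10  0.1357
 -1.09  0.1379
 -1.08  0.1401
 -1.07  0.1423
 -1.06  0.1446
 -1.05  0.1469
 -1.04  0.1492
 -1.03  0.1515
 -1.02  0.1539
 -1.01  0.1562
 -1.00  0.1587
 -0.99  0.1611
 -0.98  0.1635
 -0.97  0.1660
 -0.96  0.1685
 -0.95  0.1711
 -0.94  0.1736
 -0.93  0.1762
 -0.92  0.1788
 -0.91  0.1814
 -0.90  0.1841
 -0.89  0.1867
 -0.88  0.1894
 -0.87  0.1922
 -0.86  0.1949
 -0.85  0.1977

σ√T = 0.18 × 1.4142 = 0.2546
ln(S/K) + (r + σ²/2)T = ln(120/170) + (0.045 + 0.18²/2)·2 = -0.3483 + 0.1224 = -0.2259
d₁ = -0.2259 / 0.2546 = -0.8874 → -0.89
d₂ = d₁ − σ√T = -0.8874 − 0.2546 = -1.1420 → -1.14
e^(−rT) = e^(−0.045·2) = 0.9139
N(d₁) = N(-0.89) = 0.1867;  N(d₂) = N(-1.14) = 0.1271
C = 120·0.1867 − 170·0.9139·0.1271 = 22.4040 − 19.7466 = 2.6574

€2.66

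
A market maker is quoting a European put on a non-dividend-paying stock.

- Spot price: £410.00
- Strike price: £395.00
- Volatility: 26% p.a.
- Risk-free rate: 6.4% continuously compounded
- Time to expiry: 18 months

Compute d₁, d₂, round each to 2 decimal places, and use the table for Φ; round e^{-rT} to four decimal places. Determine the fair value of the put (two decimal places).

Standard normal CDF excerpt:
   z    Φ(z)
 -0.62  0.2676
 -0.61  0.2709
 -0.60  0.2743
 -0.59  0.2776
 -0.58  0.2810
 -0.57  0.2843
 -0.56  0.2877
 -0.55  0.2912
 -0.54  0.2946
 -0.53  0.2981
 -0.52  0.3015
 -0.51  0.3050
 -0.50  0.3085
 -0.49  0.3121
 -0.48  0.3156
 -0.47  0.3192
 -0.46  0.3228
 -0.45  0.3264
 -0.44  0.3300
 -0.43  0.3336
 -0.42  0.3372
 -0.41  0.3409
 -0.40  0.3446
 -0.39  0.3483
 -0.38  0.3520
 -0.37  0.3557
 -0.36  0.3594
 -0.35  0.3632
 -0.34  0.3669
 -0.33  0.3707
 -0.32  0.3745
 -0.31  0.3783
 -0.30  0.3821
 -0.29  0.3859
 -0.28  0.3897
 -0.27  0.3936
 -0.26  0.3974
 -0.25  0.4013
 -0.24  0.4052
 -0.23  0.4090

£27.40

σ√T = 0.26·√1.5 = 0.3184
d₁ = [ln(410/395) + (0.064 + 0.26²/2)·1.5] / 0.3184 = [0.0373 + 0.1467] / 0.3184 = 0.5777 which rounds to 0.58
d₂ = d₁ − σ√T = 0.5777 − 0.3184 = 0.2593 which rounds to 0.26
exp(−rT) = exp(−0.064·1.5) = 0.9085
N(−d₂) = N(-0.26) = 0.3974;  N(−d₁) = N(-0.58) = 0.2810
P = 395·0.9085·0.3974 − 410·0.2810 = 142.6100 − 115.2100 = 27.4000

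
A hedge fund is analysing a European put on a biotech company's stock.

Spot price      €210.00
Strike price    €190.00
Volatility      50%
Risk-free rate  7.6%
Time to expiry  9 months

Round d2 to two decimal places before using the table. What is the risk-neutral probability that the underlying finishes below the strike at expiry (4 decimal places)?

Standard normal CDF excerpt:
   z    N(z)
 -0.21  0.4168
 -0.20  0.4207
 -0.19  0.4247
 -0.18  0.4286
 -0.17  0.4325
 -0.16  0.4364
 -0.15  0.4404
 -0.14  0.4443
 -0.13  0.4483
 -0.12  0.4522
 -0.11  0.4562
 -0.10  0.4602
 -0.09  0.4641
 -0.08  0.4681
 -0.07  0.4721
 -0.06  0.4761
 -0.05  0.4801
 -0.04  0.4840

σ√T = 0.5·√0.75 = 0.4330
ln(S/K) + (r + σ²/2)T = ln(210/190) + (0.076 + 0.5²/2)·0.75 = 0.1001 + 0.1507 = 0.2508
d₁ = 0.2508 / 0.4330 = 0.5793 → 0.58
d₂ = d₁ − σ√T = 0.5793 − 0.4330 = 0.1463 → 0.15
Risk-neutral Pr[S_T < K] = N(−d₂) = N(-0.15) = 0.4404

0.4404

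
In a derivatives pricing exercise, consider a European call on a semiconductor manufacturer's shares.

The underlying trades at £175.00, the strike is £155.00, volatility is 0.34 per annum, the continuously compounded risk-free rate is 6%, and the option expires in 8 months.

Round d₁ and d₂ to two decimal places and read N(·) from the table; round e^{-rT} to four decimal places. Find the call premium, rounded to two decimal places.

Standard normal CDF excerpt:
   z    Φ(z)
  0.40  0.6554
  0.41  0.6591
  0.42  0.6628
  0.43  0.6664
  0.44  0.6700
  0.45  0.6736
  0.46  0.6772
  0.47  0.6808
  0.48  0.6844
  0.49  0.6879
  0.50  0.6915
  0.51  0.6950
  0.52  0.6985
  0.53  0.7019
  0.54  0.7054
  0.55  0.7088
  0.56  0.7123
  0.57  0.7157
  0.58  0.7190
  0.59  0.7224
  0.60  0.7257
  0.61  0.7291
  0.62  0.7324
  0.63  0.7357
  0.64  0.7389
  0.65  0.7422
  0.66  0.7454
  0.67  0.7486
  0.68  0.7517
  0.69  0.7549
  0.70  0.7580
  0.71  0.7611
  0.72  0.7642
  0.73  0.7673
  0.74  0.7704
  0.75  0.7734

£33.96

σ√T = 0.34·√0.6667 = 0.2776
ln(S/K) + (r + σ²/2)T = ln(175/155) + (0.06 + 0.34²/2)·0.6667 = 0.1214 + 0.0785 = 0.1999
d₁ = 0.1999 / 0.2776 = 0.7201 ≈ 0.72
d₂ = d₁ − σ√T = 0.7201 − 0.2776 = 0.4424 ≈ 0.44
exp(−rT) = exp(−0.06·0.6667) = 0.9608
C = 175·N(0.72) − 155·0.9608·N(0.44) = 175·0.7642 − 155·0.9608·0.6700 = 133.7350 − 99.7791 = 33.9559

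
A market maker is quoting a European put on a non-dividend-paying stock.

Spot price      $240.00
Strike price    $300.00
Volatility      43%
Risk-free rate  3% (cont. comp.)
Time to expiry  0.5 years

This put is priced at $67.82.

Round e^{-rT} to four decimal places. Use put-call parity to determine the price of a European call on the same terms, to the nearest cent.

exp(−rT) = exp(−0.03·0.5) = 0.9851
Put-call parity: C − P = S − K·e^(−rT) = 240 − 300·0.9851 = 240 − 295.5300 = -55.5300
C = P + (C − P) = 67.82 + (-55.5300) = 12.2900

$12.29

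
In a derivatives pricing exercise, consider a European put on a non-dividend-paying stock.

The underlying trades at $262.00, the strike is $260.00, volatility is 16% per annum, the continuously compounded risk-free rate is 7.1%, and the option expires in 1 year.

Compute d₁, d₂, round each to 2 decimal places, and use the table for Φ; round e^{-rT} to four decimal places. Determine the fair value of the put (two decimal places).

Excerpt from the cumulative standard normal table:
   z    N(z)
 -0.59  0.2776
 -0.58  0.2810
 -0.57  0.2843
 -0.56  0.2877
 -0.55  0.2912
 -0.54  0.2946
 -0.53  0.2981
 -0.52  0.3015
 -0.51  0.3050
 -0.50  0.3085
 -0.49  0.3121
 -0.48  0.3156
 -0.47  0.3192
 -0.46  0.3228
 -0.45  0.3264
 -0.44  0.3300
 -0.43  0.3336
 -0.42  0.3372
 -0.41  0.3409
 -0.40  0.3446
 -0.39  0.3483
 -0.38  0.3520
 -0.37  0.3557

$8.08

T = 1;  σ√T = 0.1600
ln(S/K) + (r + σ²/2)T = ln(262/260) + (0.071 + 0.16²/2)·1 = 0.0077 + 0.0838 = 0.0915
d₁ = 0.0915 / 0.1600 = 0.5716 which rounds to 0.57
d₂ = d₁ − σ√T = 0.5716 − 0.1600 = 0.4116 which rounds to 0.41
exp(−rT) = exp(−0.071·1) = 0.9315
P = 260·0.9315·N(-0.41) − 262·N(-0.57) = 260·0.9315·0.3409 − 262·0.2843 = 82.5626 − 74.4866 = 8.0760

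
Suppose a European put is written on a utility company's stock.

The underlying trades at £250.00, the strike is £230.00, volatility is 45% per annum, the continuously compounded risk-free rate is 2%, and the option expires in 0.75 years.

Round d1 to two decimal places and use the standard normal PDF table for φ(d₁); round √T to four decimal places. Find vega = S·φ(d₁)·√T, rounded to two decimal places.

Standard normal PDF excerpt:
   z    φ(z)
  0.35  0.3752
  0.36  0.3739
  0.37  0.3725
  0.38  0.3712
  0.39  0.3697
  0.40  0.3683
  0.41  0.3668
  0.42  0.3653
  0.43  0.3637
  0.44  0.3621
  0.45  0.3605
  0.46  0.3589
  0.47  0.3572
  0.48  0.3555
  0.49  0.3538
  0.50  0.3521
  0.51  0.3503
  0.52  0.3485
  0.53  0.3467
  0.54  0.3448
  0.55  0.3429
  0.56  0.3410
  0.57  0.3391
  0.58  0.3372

σ√T = 0.45·√0.75 = 0.3897
d₁ = [ln(250/230) + (0.02 + 0.45²/2)·0.75] / 0.3897 = [0.0834 + 0.0909] / 0.3897 = 0.4473 → 0.45
√T = √0.75 = 0.8660
φ(d₁) = φ(0.45) = 0.3605
vega = S·φ(d₁)·√T = 250·0.3605·0.8660 = 78.0482
(The call has the same vega.)

78.05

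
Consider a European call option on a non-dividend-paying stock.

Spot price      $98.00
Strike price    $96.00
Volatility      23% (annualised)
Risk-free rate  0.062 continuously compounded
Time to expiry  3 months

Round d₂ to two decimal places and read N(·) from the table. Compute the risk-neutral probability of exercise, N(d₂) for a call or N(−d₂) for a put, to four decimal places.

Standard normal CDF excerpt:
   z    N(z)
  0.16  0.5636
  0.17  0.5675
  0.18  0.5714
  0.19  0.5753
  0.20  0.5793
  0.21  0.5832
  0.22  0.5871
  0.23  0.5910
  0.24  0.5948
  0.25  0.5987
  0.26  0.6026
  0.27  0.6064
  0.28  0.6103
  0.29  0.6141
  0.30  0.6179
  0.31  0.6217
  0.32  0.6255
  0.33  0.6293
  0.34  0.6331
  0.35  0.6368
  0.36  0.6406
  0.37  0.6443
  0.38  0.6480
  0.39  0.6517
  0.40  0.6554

0.6026

σ√T = 0.23 × 0.5000 = 0.1150
d₁ = [ln(98/96) + (0.062 + ½·0.23²)·0.25] / (σ√T) = (0.0206 + 0.0221) / 0.1150 = 0.3716 ⇒ 0.37
d₂ = 0.3716 − 0.1150 = 0.2566 ⇒ 0.26
Pr(exercise) under Q = N(d₂) = 0.6026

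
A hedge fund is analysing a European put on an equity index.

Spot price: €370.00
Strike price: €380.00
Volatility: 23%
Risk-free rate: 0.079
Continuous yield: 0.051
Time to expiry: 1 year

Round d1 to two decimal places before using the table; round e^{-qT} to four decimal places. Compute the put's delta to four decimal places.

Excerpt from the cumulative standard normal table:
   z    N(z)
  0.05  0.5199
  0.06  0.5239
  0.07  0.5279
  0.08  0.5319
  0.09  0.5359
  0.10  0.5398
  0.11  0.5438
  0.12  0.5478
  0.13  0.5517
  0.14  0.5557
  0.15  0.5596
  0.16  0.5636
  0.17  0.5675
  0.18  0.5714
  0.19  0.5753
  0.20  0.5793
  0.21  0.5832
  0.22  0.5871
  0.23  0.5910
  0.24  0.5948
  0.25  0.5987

-0.4297

T = 1;  σ√T = 0.2300
d₁ = [ln(370/380) + (0.079 − 0.051 + 0.23²/2)·1] / 0.2300 = [-0.0267 + 0.0545] / 0.2300 = 0.1208 → 0.12
N(d₁) = N(0.12) = 0.5478
Δ_put = exp(−qT)·(N(d₁) − 1) = 0.9503·(0.5478 − 1) = -0.4297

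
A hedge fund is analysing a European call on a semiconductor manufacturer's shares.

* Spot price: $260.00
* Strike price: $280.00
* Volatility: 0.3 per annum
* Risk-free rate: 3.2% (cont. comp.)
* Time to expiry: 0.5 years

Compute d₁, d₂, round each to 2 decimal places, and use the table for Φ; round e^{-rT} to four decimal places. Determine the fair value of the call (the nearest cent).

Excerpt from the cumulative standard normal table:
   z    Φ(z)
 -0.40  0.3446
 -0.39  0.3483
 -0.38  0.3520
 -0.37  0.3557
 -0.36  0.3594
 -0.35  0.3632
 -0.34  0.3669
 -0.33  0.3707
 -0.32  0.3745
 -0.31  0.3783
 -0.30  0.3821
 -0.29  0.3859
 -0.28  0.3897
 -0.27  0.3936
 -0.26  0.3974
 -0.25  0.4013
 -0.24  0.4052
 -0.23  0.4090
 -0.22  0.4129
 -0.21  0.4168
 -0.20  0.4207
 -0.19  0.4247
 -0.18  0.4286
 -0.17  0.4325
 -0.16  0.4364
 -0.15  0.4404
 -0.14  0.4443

$15.46

σ√T = 0.3 × 0.7071 = 0.2121
ln(S/K) + (r + σ²/2)T = ln(260/280) + (0.032 + 0.3²/2)·0.5 = -0.0741 + 0.0385 = -0.0356
d₁ = -0.0356 / 0.2121 = -0.1679 → -0.17
d₂ = d₁ − σ√T = -0.1679 − 0.2121 = -0.3800 → -0.38
exp(−rT) = exp(−0.032·0.5) = 0.9841
C = 260·N(-0.17) − 280·0.9841·N(-0.38) = 260·0.4325 − 280·0.9841·0.3520 = 112.4500 − 96.9929 = 15.4571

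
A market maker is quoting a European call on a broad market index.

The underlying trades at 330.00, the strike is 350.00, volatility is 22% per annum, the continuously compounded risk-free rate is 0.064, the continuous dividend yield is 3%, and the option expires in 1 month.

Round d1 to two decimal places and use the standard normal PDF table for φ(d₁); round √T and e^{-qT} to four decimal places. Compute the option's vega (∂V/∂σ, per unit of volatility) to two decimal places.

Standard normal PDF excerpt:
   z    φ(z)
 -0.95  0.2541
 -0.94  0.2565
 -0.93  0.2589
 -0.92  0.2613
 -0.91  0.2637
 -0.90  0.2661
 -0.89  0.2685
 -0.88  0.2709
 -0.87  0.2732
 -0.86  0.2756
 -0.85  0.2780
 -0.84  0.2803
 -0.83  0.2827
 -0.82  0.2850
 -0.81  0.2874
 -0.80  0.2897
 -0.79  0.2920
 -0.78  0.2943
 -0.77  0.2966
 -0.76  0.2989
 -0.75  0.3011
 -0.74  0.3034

26.42

σ√T = 0.22 × 0.2887 = 0.0635
d₁ = [ln(330/350) + (0.064 − 0.03 + 0.22²/2)·0.08333] / 0.0635 = [-0.0588 + 0.0049] / 0.0635 = -0.8501 which rounds to -0.85
√T = √0.08333 = 0.2887
φ(d₁) = φ(-0.85) = 0.2780
e^(−qT) = e^(−0.03·0.08333) = 0.9975
vega = S·e^(−qT)·φ(d₁)·√T = 330·0.9975·0.2780·0.2887 = 26.4191
(Call and put vega coincide under Black-Scholes.)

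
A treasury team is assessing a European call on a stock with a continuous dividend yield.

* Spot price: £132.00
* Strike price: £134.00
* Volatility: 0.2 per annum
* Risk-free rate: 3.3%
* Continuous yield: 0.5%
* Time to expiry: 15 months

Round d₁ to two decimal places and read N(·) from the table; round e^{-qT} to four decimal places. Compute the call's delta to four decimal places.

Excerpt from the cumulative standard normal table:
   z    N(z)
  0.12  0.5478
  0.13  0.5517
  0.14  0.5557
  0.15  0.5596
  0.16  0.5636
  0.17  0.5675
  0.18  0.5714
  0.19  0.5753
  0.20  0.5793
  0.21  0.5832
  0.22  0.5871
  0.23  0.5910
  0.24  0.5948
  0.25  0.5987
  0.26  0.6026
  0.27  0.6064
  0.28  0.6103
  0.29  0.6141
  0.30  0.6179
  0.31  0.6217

0.5757

σ√T = 0.2 × 1.1180 = 0.2236
d₁ = [ln(132/134) + (0.033 − 0.005 + 0.2²/2)·1.25] / 0.2236 = [-0.0150 + 0.0600] / 0.2236 = 0.2011 ⇒ 0.20
N(d₁) = N(0.20) = 0.5793
Δ_call = exp(−qT)·N(d₁) = 0.9938·0.5793 = 0.5757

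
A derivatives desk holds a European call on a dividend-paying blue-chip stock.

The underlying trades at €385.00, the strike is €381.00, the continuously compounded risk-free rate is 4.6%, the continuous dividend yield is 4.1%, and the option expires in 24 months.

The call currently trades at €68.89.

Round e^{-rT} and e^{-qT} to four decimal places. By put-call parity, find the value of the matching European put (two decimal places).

e^(−qT) = e^(−0.041·2) = 0.9213;  e^(−rT) = e^(−0.046·2) = 0.9121
Put-call parity: C − P = S·e^(−qT) − K·e^(−rT) = 385·0.9213 − 381·0.9121 = 354.7005 − 347.5101 = 7.1904
P = C − (C − P) = 68.89 − (7.1904) = 61.6996

€61.70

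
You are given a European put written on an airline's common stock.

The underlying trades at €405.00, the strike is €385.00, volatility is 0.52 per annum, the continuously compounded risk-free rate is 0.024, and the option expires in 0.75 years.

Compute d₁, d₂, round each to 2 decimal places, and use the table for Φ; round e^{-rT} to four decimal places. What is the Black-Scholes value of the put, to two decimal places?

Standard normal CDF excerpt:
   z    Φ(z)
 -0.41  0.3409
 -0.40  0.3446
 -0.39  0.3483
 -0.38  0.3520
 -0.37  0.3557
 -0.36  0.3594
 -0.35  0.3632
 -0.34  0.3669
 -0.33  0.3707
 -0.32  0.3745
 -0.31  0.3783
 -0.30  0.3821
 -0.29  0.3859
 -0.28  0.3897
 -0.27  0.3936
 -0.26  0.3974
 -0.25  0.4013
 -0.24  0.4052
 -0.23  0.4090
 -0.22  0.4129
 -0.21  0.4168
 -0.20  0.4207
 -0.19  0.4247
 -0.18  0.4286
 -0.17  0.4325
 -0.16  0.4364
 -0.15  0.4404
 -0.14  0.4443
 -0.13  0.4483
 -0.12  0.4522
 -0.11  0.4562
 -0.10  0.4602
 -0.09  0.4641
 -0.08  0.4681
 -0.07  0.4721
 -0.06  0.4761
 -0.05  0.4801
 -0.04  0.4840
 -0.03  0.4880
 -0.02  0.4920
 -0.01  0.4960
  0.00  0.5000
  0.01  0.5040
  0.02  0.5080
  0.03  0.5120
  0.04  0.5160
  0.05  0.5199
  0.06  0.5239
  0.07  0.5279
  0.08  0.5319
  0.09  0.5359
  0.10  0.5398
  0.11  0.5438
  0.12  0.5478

T = 0.75;  σ√T = 0.4503
d₁ = [ln(405/385) + (0.024 + 0.52²/2)·0.75] / 0.4503 = [0.0506 + 0.1194] / 0.4503 = 0.3776 → 0.38
d₂ = d₁ − σ√T = 0.3776 − 0.4503 = -0.0727 → -0.07
exp(−rT) = exp(−0.024·0.75) = 0.9822
P = 385·0.9822·N(0.07) − 405·N(-0.38) = 385·0.9822·0.5279 − 405·0.3520 = 199.6238 − 142.5600 = 57.0638

€57.06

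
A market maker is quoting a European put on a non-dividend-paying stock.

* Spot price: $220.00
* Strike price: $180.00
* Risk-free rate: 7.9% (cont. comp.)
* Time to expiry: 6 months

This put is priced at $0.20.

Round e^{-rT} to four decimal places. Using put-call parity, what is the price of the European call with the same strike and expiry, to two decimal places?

$47.17

exp(−rT) = exp(−0.079·0.5) = 0.9613
Put-call parity: C − P = S − K·e^(−rT) = 220 − 180·0.9613 = 220 − 173.0340 = 46.9660
C = P + (C − P) = 0.20 + (46.9660) = 47.1660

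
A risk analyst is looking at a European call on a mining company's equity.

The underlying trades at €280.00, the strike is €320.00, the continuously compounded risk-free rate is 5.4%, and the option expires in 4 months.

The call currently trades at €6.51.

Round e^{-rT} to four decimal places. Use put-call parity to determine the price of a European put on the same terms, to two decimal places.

exp(−rT) = exp(−0.054·0.3333) = 0.9822
Put-call parity: C − P = S − K·e^(−rT) = 280 − 320·0.9822 = 280 − 314.3040 = -34.3040
P = C − (C − P) = 6.51 − (-34.3040) = 40.8140

€40.81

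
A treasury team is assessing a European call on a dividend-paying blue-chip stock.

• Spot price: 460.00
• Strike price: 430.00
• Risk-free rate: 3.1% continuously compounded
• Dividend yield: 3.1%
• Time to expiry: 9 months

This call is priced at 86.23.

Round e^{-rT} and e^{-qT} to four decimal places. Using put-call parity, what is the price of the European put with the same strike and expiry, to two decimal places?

e^(−qT) = e^(−0.031·0.75) = 0.9770;  e^(−rT) = e^(−0.031·0.75) = 0.9770
Put-call parity: C − P = S·e^(−qT) − K·e^(−rT) = 460·0.9770 − 430·0.9770 = 449.4200 − 420.1100 = 29.3100
P = C − (C − P) = 86.23 − (29.3100) = 56.9200

56.92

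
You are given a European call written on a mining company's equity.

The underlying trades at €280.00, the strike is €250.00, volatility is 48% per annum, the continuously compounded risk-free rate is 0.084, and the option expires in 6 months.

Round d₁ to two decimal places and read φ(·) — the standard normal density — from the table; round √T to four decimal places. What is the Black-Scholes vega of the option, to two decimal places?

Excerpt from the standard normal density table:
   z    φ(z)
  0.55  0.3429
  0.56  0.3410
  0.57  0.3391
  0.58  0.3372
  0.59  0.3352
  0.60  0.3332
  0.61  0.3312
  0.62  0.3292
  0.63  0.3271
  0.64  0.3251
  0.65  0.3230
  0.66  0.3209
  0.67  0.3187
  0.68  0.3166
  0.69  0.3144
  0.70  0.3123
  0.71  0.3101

64.76

T = 0.5;  σ√T = 0.3394
d₁ = [ln(280/250) + (0.084 + 0.48²/2)·0.5] / 0.3394 = [0.1133 + 0.0996] / 0.3394 = 0.6273 ⇒ 0.63
√T = √0.5 = 0.7071
φ(d₁) = φ(0.63) = 0.3271
vega = S·φ(d₁)·√T = 280·0.3271·0.7071 = 64.7619
(Call and put vega coincide under Black-Scholes.)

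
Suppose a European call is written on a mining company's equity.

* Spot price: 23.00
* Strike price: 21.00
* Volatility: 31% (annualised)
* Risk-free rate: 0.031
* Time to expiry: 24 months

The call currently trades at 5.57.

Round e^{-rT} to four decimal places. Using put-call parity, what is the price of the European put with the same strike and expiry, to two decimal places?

exp(−rT) = exp(−0.031·2) = 0.9399
Put-call parity: C − P = S − K·e^(−rT) = 23 − 21·0.9399 = 23 − 19.7379 = 3.2621
P = C − (C − P) = 5.57 − (3.2621) = 2.3079

2.31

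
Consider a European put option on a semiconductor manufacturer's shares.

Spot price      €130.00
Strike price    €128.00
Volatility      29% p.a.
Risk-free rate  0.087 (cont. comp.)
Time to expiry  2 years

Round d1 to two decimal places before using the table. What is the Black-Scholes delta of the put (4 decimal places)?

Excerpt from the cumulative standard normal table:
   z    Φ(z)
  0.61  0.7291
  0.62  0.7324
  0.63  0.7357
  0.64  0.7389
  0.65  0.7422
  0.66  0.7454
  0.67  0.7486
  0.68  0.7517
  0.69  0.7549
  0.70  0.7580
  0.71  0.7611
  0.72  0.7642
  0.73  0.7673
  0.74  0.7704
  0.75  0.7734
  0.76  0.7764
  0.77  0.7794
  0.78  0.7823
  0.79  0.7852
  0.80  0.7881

T = 2;  σ√T = 0.4101
d₁ = [ln(130/128) + (0.087 + ½·0.29²)·2] / (σ√T) = (0.0155 + 0.2581) / 0.4101 = 0.6671 ⇒ 0.67
N(d₁) = N(0.67) = 0.7486
Δ_put = N(d₁) − 1 = 0.7486 − 1 = -0.2514

-0.2514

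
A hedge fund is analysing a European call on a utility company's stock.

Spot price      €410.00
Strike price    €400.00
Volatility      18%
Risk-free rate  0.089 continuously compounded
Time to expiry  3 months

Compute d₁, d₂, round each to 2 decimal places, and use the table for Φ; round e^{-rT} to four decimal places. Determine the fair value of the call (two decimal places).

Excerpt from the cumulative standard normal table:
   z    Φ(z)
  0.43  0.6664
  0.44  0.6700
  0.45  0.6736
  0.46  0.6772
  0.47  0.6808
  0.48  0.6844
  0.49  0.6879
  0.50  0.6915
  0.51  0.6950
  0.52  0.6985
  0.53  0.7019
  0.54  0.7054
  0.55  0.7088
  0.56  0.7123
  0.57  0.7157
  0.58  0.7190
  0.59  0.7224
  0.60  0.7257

T = 0.25;  σ√T = 0.0900
d₁ = [ln(410/400) + (0.089 + ½·0.18²)·0.25] / (σ√T) = (0.0247 + 0.0263) / 0.0900 = 0.5666 ⇒ 0.57
d₂ = 0.5666 − 0.0900 = 0.4766 ⇒ 0.48
e^(−rT) = e^(−0.089·0.25) = 0.9780
N(d₁) = N(0.57) = 0.7157;  N(d₂) = N(0.48) = 0.6844
C = 410·0.7157 − 400·0.9780·0.6844 = 293.4370 − 267.7373 = 25.6997

€25.70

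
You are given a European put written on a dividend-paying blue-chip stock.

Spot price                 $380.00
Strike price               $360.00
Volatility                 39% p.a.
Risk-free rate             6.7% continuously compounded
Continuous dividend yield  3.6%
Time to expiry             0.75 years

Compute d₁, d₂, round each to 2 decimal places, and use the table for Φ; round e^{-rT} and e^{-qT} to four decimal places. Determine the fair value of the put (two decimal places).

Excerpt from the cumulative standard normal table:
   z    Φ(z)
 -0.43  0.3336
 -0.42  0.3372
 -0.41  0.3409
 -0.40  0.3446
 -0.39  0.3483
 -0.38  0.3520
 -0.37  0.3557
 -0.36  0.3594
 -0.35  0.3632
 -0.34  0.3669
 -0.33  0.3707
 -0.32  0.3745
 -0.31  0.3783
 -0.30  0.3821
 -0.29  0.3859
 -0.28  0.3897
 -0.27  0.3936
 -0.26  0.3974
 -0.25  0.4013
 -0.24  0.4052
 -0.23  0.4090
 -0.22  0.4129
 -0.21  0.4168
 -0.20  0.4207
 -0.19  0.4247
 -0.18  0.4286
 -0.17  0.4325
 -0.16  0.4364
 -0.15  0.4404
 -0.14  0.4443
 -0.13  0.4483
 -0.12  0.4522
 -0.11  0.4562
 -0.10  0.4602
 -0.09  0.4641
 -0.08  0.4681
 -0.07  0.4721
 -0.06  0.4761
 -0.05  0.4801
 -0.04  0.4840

σ√T = 0.39·√0.75 = 0.3377
d₁ = [ln(380/360) + (0.067 − 0.036 + 0.39²/2)·0.75] / 0.3377 = [0.0541 + 0.0803] / 0.3377 = 0.3978 which rounds to 0.40
d₂ = d₁ − σ√T = 0.3978 − 0.3377 = 0.0600 which rounds to 0.06
e^(−qT) = e^(−0.036·0.75) = 0.9734;  e^(−rT) = e^(−0.067·0.75) = 0.9510
N(−d₂) = N(-0.06) = 0.4761;  N(−d₁) = N(-0.40) = 0.3446
P = 360·0.9510·0.4761 − 380·0.9734·0.3446 = 162.9976 − 127.4648 = 35.5328

$35.53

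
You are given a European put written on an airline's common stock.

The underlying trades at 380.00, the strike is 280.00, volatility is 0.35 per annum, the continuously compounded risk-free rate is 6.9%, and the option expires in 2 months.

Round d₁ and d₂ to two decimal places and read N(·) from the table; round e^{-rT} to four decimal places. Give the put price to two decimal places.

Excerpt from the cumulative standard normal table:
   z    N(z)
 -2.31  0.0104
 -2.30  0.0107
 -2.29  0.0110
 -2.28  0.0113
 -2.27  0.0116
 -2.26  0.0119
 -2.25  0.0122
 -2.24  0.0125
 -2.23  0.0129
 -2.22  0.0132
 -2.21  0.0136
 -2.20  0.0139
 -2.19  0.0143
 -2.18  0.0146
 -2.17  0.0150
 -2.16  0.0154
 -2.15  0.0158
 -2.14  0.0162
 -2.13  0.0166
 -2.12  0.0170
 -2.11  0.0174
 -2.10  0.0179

σ√T = 0.35 × 0.4082 = 0.1429
ln(S/K) + (r + σ²/2)T = ln(380/280) + (0.069 + 0.35²/2)·0.1667 = 0.3054 + 0.0217 = 0.3271
d₁ = 0.3271 / 0.1429 = 2.2892 which rounds to 2.29
d₂ = d₁ − σ√T = 2.2892 − 0.1429 = 2.1463 which rounds to 2.15
exp(−rT) = exp(−0.069·0.1667) = 0.9886
N(−d₂) = N(-2.15) = 0.0158;  N(−d₁) = N(-2.29) = 0.0110
P = 280·0.9886·0.0158 − 380·0.0110 = 4.3736 − 4.1800 = 0.1936

0.19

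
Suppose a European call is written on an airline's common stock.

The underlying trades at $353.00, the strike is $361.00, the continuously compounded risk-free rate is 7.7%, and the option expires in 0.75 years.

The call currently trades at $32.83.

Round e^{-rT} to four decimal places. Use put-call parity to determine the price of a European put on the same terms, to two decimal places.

e^(−rT) = e^(−0.077·0.75) = 0.9439
Put-call parity: C − P = S − K·e^(−rT) = 353 − 361·0.9439 = 353 − 340.7479 = 12.2521
P = C − (C − P) = 32.83 − (12.2521) = 20.5779

$20.58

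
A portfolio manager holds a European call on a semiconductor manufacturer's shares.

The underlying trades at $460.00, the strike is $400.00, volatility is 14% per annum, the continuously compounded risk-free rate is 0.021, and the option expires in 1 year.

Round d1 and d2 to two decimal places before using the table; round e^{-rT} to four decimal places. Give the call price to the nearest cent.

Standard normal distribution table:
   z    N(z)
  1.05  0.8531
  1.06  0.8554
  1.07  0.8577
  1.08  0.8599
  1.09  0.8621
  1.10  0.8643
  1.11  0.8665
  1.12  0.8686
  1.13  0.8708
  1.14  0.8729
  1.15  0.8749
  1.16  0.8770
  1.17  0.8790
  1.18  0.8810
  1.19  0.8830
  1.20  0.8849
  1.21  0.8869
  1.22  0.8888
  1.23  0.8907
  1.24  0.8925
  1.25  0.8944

σ√T = 0.14 × 1.0000 = 0.1400
d₁ = [ln(460/400) + (0.021 + 0.14²/2)·1] / 0.1400 = [0.1398 + 0.0308] / 0.1400 = 1.2183 which rounds to 1.22
d₂ = d₁ − σ√T = 1.2183 − 0.1400 = 1.0783 which rounds to 1.08
e^(−rT) = e^(−0.021·1) = 0.9792
N(d₁) = N(1.22) = 0.8888;  N(d₂) = N(1.08) = 0.8599
C = 460·0.8888 − 400·0.9792·0.8599 = 408.8480 − 336.8056 = 72.0424

$72.04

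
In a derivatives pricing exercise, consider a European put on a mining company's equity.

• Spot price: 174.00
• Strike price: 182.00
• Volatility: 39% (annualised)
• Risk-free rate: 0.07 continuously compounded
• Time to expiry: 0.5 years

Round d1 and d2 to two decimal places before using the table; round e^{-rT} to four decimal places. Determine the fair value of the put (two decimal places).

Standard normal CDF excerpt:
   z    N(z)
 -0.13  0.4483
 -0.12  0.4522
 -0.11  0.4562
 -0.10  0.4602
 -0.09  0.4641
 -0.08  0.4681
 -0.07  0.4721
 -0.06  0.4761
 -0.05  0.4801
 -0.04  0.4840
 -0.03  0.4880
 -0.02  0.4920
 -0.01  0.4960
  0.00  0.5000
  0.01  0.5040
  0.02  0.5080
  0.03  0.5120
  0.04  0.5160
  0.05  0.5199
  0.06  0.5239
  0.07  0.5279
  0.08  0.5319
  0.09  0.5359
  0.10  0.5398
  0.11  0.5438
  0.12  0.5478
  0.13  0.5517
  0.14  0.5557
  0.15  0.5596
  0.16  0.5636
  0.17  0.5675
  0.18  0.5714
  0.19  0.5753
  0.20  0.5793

T = 0.5;  σ√T = 0.2758
d₁ = [ln(174/182) + (0.07 + ½·0.39²)·0.5] / (σ√T) = (-0.0450 + 0.0730) / 0.2758 = 0.1018 ⇒ 0.10
d₂ = 0.1018 − 0.2758 = -0.1740 ⇒ -0.17
e^(−rT) = e^(−0.07·0.5) = 0.9656
N(−d₂) = N(0.17) = 0.5675;  N(−d₁) = N(-0.10) = 0.4602
P = 182·0.9656·0.5675 − 174·0.4602 = 99.7320 − 80.0748 = 19.6572

19.66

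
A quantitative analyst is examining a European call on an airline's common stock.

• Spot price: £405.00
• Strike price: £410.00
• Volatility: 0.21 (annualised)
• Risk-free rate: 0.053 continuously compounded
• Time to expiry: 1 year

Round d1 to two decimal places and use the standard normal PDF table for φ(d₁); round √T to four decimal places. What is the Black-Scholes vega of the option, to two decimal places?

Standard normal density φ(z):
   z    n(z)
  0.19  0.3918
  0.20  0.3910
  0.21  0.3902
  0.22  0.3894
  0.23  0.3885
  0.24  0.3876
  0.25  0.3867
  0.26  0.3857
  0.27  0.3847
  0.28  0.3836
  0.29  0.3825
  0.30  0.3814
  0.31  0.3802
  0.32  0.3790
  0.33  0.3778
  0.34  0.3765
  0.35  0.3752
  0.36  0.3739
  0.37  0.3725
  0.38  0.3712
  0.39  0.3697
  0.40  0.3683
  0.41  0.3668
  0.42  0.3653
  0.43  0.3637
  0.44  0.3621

T = 1;  σ√T = 0.2100
d₁ = [ln(405/410) + (0.053 + 0.21²/2)·1] / 0.2100 = [-0.0123 + 0.0750] / 0.2100 = 0.2990 which rounds to 0.30
√T = √1 = 1.0000
φ(d₁) = φ(0.30) = 0.3814
vega = S·φ(d₁)·√T = 405·0.3814·1.0000 = 154.4670
(Vega is the same for a European call and put with the same parameters.)

154.47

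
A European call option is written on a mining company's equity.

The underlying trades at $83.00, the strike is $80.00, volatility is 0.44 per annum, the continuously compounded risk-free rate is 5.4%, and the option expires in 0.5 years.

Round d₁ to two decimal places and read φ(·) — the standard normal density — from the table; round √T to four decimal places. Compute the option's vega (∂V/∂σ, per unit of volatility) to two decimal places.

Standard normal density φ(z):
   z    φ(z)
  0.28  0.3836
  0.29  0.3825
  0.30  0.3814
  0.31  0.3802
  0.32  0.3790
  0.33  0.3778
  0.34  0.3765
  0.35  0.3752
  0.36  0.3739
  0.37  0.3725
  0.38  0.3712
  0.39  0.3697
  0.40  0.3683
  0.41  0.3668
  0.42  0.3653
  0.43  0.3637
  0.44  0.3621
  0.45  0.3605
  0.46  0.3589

21.94

T = 0.5;  σ√T = 0.3111
d₁ = [ln(83/80) + (0.054 + 0.44²/2)·0.5] / 0.3111 = [0.0368 + 0.0754] / 0.3111 = 0.3607 ≈ 0.36
√T = √0.5 = 0.7071
φ(d₁) = φ(0.36) = 0.3739
vega = S·φ(d₁)·√T = 83·0.3739·0.7071 = 21.9439
(Vega is the same for a European call and put with the same parameters.)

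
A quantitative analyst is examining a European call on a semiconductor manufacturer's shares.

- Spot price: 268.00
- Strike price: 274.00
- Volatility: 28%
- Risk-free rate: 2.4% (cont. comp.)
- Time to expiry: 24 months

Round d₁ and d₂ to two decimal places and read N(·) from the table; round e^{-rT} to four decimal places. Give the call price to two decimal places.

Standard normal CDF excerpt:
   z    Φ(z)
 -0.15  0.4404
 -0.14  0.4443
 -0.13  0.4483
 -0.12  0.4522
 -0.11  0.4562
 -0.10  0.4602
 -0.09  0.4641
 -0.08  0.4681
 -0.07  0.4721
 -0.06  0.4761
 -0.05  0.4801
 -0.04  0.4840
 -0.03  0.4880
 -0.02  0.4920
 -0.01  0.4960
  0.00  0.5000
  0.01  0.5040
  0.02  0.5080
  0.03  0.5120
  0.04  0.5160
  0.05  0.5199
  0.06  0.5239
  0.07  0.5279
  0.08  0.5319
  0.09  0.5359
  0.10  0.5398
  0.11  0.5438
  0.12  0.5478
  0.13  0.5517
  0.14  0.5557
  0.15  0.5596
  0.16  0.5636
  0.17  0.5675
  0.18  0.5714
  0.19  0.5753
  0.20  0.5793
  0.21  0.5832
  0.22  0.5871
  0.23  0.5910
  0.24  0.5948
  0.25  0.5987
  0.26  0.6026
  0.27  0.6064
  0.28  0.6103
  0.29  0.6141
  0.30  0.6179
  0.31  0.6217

44.42

σ√T = 0.28 × 1.4142 = 0.3960
ln(S/K) + (r + σ²/2)T = ln(268/274) + (0.024 + 0.28²/2)·2 = -0.0221 + 0.1264 = 0.1043
d₁ = 0.1043 / 0.3960 = 0.2633 ≈ 0.26
d₂ = d₁ − σ√T = 0.2633 − 0.3960 = -0.1327 ≈ -0.13
e^(−rT) = e^(−0.024·2) = 0.9531
N(d₁) = N(0.26) = 0.6026;  N(d₂) = N(-0.13) = 0.4483
C = 268·0.6026 − 274·0.9531·0.4483 = 161.4968 − 117.0733 = 44.4235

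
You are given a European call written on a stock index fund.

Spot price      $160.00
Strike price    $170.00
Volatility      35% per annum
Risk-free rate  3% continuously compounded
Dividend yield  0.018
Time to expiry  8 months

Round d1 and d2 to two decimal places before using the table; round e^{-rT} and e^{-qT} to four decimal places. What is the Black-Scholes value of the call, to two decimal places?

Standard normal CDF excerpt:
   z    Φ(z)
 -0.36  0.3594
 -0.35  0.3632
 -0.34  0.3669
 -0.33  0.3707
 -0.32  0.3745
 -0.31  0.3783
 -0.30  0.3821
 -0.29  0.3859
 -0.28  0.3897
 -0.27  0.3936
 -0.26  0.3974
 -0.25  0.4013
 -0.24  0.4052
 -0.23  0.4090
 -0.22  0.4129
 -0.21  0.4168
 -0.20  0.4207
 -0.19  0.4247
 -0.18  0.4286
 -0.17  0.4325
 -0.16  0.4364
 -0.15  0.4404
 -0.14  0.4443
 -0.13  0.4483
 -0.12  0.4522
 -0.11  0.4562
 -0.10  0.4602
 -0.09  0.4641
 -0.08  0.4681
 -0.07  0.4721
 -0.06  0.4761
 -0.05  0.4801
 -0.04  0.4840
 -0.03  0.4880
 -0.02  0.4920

σ√T = 0.35 × 0.8165 = 0.2858
d₁ = [ln(160/170) + (0.03 − 0.018 + 0.35²/2)·0.6667] / 0.2858 = [-0.0606 + 0.0488] / 0.2858 = -0.0413 which rounds to -0.04
d₂ = d₁ − σ√T = -0.0413 − 0.2858 = -0.3270 which rounds to -0.33
exp(−qT) = exp(−0.018·0.6667) = 0.9881;  exp(−rT) = exp(−0.03·0.6667) = 0.9802
N(d₁) = N(-0.04) = 0.4840;  N(d₂) = N(-0.33) = 0.3707
C = 160·0.9881·0.4840 − 170·0.9802·0.3707 = 76.5185 − 61.7712 = 14.7472

$14.75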